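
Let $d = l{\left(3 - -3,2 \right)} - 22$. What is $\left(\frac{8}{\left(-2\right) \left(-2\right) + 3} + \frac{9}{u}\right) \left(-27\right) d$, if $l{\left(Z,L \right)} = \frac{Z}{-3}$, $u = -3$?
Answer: $- \frac{8424}{7} \approx -1203.4$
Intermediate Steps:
$l{\left(Z,L \right)} = - \frac{Z}{3}$ ($l{\left(Z,L \right)} = Z \left(- \frac{1}{3}\right) = - \frac{Z}{3}$)
$d = -24$ ($d = - \frac{3 - -3}{3} - 22 = - \frac{3 + 3}{3} - 22 = \left(- \frac{1}{3}\right) 6 - 22 = -2 - 22 = -24$)
$\left(\frac{8}{\left(-2\right) \left(-2\right) + 3} + \frac{9}{u}\right) \left(-27\right) d = \left(\frac{8}{\left(-2\right) \left(-2\right) + 3} + \frac{9}{-3}\right) \left(-27\right) \left(-24\right) = \left(\frac{8}{4 + 3} + 9 \left(- \frac{1}{3}\right)\right) \left(-27\right) \left(-24\right) = \left(\frac{8}{7} - 3\right) \left(-27\right) \left(-24\right) = \left(- \frac{13}{7}\right) \left(-27\right) \left(-24\right) = \frac{351}{7} \left(-24\right) = - \frac{8424}{7}$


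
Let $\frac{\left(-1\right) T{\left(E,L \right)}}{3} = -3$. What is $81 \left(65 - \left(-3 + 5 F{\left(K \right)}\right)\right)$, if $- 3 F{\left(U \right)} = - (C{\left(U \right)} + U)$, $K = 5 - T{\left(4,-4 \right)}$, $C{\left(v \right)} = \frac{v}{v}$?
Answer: $5913$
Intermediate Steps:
$T{\left(E,L \right)} = 9$ ($T{\left(E,L \right)} = \left(-3\right) \left(-3\right) = 9$)
$C{\left(v \right)} = 1$
$K = -4$ ($K = 5 - 9 = -4$)
$F{\left(U \right)} = \frac{1}{3} + \frac{U}{3}$ ($F{\left(U \right)} = - \frac{\left(-1\right) \left(1 + U\right)}{3} = - \frac{-1 - U}{3} = \frac{1}{3} + \frac{U}{3}$)
$81 \left(65 - \left(-3 + 5 F{\left(K \right)}\right)\right) = 81 \left(65 - \left(-3 + 5 \left(\frac{1}{3} + \frac{1}{3} \left(-4\right)\right)\right)\right) = 81 \left(65 - \left(-3 + 5 \left(\frac{1}{3} - \frac{4}{3}\right)\right)\right) = 81 \left(65 + \left(\left(-5\right) \left(-1\right) + 3\right)\right) = 81 \left(65 + \left(5 + 3\right)\right) = 81 \left(65 + 8\right) = 81 \cdot 73 = 5913$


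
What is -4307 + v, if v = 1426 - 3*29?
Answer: -2968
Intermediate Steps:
v = 1339 (v = 1426 - 87 = 1339)
-4307 + v = -4307 + 1339 = -2968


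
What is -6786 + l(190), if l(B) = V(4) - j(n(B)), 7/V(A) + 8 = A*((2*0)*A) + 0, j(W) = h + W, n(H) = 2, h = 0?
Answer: -54311/8 ≈ -6788.9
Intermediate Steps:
j(W) = W (j(W) = 0 + W = W)
V(A) = -7/8 (V(A) = 7/(-8 + (A*((2*0)*A) + 0)) = 7/(-8 + (A*(0*A) + 0)) = 7/(-8 + (A*0 + 0)) = 7/(-8 + (0 + 0)) = 7/(-8 + 0) = 7/(-8) = 7*(-⅛) = -7/8)
l(B) = -23/8 (l(B) = -7/8 - 1*2 = -7/8 - 2 = -23/8)
-6786 + l(190) = -6786 - 23/8 = -54311/8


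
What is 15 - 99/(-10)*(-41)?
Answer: -3909/10 ≈ -390.90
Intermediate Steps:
15 - 99/(-10)*(-41) = 15 - 99*(-⅒)*(-41) = 15 + (99/10)*(-41) = 15 - 4059/10 = -3909/10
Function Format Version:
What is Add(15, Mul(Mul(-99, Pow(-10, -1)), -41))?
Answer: Rational(-3909, 10) ≈ -390.90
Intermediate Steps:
Add(15, Mul(Mul(-99, Pow(-10, -1)), -41)) = Add(15, Mul(Mul(-99, Rational(-1, 10)), -41)) = Add(15, Mul(Rational(99, 10), -41)) = Add(15, Rational(-4059, 10)) = Rational(-3909, 10)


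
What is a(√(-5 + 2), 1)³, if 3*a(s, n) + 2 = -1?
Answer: -1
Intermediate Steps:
a(s, n) = -1 (a(s, n) = -⅔ + (⅓)*(-1) = -⅔ - ⅓ = -1)
a(√(-5 + 2), 1)³ = (-1)³ = -1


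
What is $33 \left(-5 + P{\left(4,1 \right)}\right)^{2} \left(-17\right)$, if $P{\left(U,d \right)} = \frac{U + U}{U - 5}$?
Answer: $-94809$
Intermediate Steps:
$P{\left(U,d \right)} = \frac{2 U}{-5 + U}$
$33 \left(-5 + P{\left(4,1 \right)}\right)^{2} \left(-17\right) = 33 \left(-5 + 2 \cdot 4 \frac{1}{-5 + 4}\right)^{2} \left(-17\right) = 33 \left(-5 + 2 \cdot 4 \frac{1}{-1}\right)^{2} \left(-17\right) = 33 \left(-5 + 2 \cdot 4 \left(-1\right)\right)^{2} \left(-17\right) = 33 \left(-5 - 8\right)^{2} \left(-17\right) = 33 \left(-13\right)^{2} \left(-17\right) = 33 \cdot 169 \left(-17\right) = 5577 \left(-17\right) = -94809$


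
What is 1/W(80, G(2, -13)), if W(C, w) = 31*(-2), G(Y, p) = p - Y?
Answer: -1/62 ≈ -0.016129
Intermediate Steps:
W(C, w) = -62
1/W(80, G(2, -13)) = 1/(-62) = -1/62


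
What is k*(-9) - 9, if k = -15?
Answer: 126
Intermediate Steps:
k*(-9) - 9 = -15*(-9) - 9 = 135 - 9 = 126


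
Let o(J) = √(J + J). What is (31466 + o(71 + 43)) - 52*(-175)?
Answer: 40566 + 2*√57 ≈ 40581.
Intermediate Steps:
o(J) = √2*√J (o(J) = √(2*J) = √2*√J)
(31466 + o(71 + 43)) - 52*(-175) = (31466 + √2*√(71 + 43)) - 52*(-175) = (31466 + √2*√114) + 9100 = (31466 + 2*√57) + 9100 = 40566 + 2*√57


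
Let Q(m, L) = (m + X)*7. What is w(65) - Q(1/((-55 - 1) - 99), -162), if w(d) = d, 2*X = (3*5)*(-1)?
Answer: 36439/310 ≈ 117.55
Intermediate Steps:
X = -15/2 (X = ((3*5)*(-1))/2 = (15*(-1))/2 = (½)*(-15) = -15/2 ≈ -7.5000)
Q(m, L) = -105/2 + 7*m (Q(m, L) = (m - 15/2)*7 = (-15/2 + m)*7 = -105/2 + 7*m)
w(65) - Q(1/((-55 - 1) - 99), -162) = 65 - (-105/2 + 7/((-55 - 1) - 99)) = 65 - (-105/2 + 7/(-56 - 99)) = 65 - (-105/2 + 7/(-155)) = 65 - (-105/2 + 7*(-1/155)) = 65 - (-105/2 - 7/155) = 65 - 1*(-16289/310) = 65 + 16289/310 = 36439/310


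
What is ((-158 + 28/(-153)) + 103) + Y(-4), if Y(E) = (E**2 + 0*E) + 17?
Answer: -3394/153 ≈ -22.183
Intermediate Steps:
Y(E) = 17 + E**2 (Y(E) = (E**2 + 0) + 17 = E**2 + 17 = 17 + E**2)
((-158 + 28/(-153)) + 103) + Y(-4) = ((-158 + 28/(-153)) + 103) + (17 + (-4)**2) = ((-158 + 28*(-1/153)) + 103) + (17 + 16) = ((-158 - 28/153) + 103) + 33 = (-24202/153 + 103) + 33 = -8443/153 + 33 = -3394/153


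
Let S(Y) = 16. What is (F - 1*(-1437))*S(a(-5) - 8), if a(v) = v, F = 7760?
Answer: 147152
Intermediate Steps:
(F - 1*(-1437))*S(a(-5) - 8) = (7760 - 1*(-1437))*16 = (7760 + 1437)*16 = 9197*16 = 147152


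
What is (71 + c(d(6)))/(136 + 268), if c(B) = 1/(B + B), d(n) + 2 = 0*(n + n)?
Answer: 283/1616 ≈ 0.17512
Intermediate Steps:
d(n) = -2 (d(n) = -2 + 0*(n + n) = -2 + 0*(2*n) = -2 + 0 = -2)
c(B) = 1/(2*B)
(71 + c(d(6)))/(136 + 268) = (71 + (½)/(-2))/(136 + 268) = (71 + (½)*(-½))/404 = (71 - ¼)*(1/404) = (283/4)*(1/404) = 283/1616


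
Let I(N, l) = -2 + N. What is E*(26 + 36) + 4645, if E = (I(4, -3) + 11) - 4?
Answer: 5203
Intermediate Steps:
E = 9 (E = ((-2 + 4) + 11) - 4 = (2 + 11) - 4 = 13 - 4 = 9)
E*(26 + 36) + 4645 = 9*(26 + 36) + 4645 = 9*62 + 4645 = 558 + 4645 = 5203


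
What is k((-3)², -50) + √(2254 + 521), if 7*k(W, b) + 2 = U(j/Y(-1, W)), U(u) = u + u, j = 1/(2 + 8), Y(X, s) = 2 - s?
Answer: -71/245 + 5*√111 ≈ 52.388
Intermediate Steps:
j = ⅒ (j = 1/10 = ⅒ ≈ 0.10000)
U(u) = 2*u
k(W, b) = -2/7 + 1/(35*(2 - W)) (k(W, b) = -2/7 + (2*(1/(10*(2 - W))))/7 = -2/7 + (1/(5*(2 - W)))/7 = -2/7 + 1/(35*(2 - W)))
k((-3)², -50) + √(2254 + 521) = (19 - 10*(-3)²)/(35*(-2 + (-3)²)) + √(2254 + 521) = (19 - 10*9)/(35*(-2 + 9)) + √2775 = (1/35)*(19 - 90)/7 + 5*√111 = (1/35)*(⅐)*(-71) + 5*√111 = -71/245 + 5*√111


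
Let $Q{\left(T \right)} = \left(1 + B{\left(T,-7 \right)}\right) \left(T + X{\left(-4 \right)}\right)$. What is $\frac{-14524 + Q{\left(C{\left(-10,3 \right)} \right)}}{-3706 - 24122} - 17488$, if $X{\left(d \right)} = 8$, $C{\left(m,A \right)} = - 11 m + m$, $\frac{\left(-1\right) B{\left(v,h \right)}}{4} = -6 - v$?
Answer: $- \frac{121671860}{6957} \approx -17489.0$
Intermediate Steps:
$B{\left(v,h \right)} = 24 + 4 v$ ($B{\left(v,h \right)} = - 4 \left(-6 - v\right) = 24 + 4 v$)
$C{\left(m,A \right)} = - 10 m$
$Q{\left(T \right)} = \left(8 + T\right) \left(25 + 4 T\right)$ ($Q{\left(T \right)} = \left(1 + \left(24 + 4 T\right)\right) \left(T + 8\right) = \left(25 + 4 T\right) \left(8 + T\right) = \left(8 + T\right) \left(25 + 4 T\right)$)
$\frac{-14524 + Q{\left(C{\left(-10,3 \right)} \right)}}{-3706 - 24122} - 17488 = \frac{-14524 + \left(200 + 4 \left(\left(-10\right) \left(-10\right)\right)^{2} + 57 \left(\left(-10\right) \left(-10\right)\right)\right)}{-3706 - 24122} - 17488 = \frac{-14524 + \left(200 + 4 \cdot 100^{2} + 57 \cdot 100\right)}{-27828} - 17488 = \left(-14524 + \left(200 + 4 \cdot 10000 + 5700\right)\right) \left(- \frac{1}{27828}\right) - 17488 = \left(-14524 + \left(200 + 40000 + 5700\right)\right) \left(- \frac{1}{27828}\right) - 17488 = \left(-14524 + 45900\right) \left(- \frac{1}{27828}\right) - 17488 = 31376 \left(- \frac{1}{27828}\right) - 17488 = - \frac{7844}{6957} - 17488 = - \frac{121671860}{6957}$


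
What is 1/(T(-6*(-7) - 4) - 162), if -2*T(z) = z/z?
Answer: -2/325 ≈ -0.0061538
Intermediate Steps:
T(z) = -1/2 (T(z) = -z/(2*z) = -1/2*1 = -1/2)
1/(T(-6*(-7) - 4) - 162) = 1/(-1/2 - 162) = 1/(-325/2) = -2/325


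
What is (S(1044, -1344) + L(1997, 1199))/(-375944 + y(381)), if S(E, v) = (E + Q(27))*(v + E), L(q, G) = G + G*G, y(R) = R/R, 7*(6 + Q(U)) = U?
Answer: -7883700/2631601 ≈ -2.9958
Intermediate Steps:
Q(U) = -6 + U/7
y(R) = 1
L(q, G) = G + G**2
S(E, v) = (-15/7 + E)*(E + v) (S(E, v) = (E + (-6 + (1/7)*27))*(v + E) = (E + (-6 + 27/7))*(E + v) = (E - 15/7)*(E + v) = (-15/7 + E)*(E + v))
(S(1044, -1344) + L(1997, 1199))/(-375944 + y(381)) = ((1044**2 - 15/7*1044 - 15/7*(-1344) + 1044*(-1344)) + 1199*(1 + 1199))/(-375944 + 1) = ((1089936 - 15660/7 + 2880 - 1403136) + 1199*1200)/(-375943) = (-2187900/7 + 1438800)*(-1/375943) = (7883700/7)*(-1/375943) = -7883700/2631601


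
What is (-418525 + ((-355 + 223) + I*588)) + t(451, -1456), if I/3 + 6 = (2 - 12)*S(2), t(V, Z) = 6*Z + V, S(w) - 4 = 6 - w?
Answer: -578646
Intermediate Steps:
S(w) = 10 - w (S(w) = 4 + (6 - w) = 10 - w)
t(V, Z) = V + 6*Z
I = -258 (I = -18 + 3*((2 - 12)*(10 - 1*2)) = -18 + 3*(-10*(10 - 2)) = -18 + 3*(-10*8) = -18 + 3*(-80) = -18 - 240 = -258)
(-418525 + ((-355 + 223) + I*588)) + t(451, -1456) = (-418525 + ((-355 + 223) - 258*588)) + (451 + 6*(-1456)) = (-418525 + (-132 - 151704)) + (451 - 8736) = (-418525 - 151836) - 8285 = -570361 - 8285 = -578646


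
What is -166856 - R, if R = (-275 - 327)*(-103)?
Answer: -228862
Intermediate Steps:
R = 62006 (R = -602*(-103) = 62006)
-166856 - R = -166856 - 1*62006 = -166856 - 62006 = -228862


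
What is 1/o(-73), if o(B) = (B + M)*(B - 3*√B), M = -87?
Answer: 1/13120 - 3*I*√73/957760 ≈ 7.622e-5 - 2.6762e-5*I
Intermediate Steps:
o(B) = (-87 + B)*(B - 3*√B) (o(B) = (B - 87)*(B - 3*√B) = (-87 + B)*(B - 3*√B))
1/o(-73) = 1/((-73)² - 87*(-73) - (-219)*I*√73 + 261*√(-73)) = 1/(5329 + 6351 - (-219)*I*√73 + 261*(I*√73)) = 1/(5329 + 6351 + 219*I*√73 + 261*I*√73) = 1/(11680 + 480*I*√73)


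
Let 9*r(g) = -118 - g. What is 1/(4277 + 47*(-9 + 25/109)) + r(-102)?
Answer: -6739195/3791349 ≈ -1.7775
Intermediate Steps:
r(g) = -118/9 - g/9 (r(g) = (-118 - g)/9 = -118/9 - g/9)
1/(4277 + 47*(-9 + 25/109)) + r(-102) = 1/(4277 + 47*(-9 + 25/109)) + (-118/9 - ⅑*(-102)) = 1/(4277 + 47*(-9 + 25*(1/109))) + (-118/9 + 34/3) = 1/(4277 + 47*(-9 + 25/109)) - 16/9 = 1/(4277 + 47*(-956/109)) - 16/9 = 1/(4277 - 44932/109) - 16/9 = 1/(421261/109) - 16/9 = 109/421261 - 16/9 = -6739195/3791349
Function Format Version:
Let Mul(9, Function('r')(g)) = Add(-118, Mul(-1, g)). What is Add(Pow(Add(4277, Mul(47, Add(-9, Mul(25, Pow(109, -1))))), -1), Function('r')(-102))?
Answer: Rational(-6739195, 3791349) ≈ -1.7775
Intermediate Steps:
Function('r')(g) = Add(Rational(-118, 9), Mul(Rational(-1, 9), g)) (Function('r')(g) = Mul(Rational(1, 9), Add(-118, Mul(-1, g))) = Add(Rational(-118, 9), Mul(Rational(-1, 9), g)))
Add(Pow(Add(4277, Mul(47, Add(-9, Mul(25, Pow(109, -1))))), -1), Function('r')(-102)) = Add(Pow(Add(4277, Mul(47, Add(-9, Mul(25, Pow(109, -1))))), -1), Add(Rational(-118, 9), Mul(Rational(-1, 9), -102))) = Add(Pow(Add(4277, Mul(47, Add(-9, Mul(25, Rational(1, 109))))), -1), Add(Rational(-118, 9), Rational(34, 3))) = Add(Pow(Add(4277, Mul(47, Add(-9, Rational(25, 109)))), -1), Rational(-16, 9)) = Add(Pow(Add(4277, Mul(47, Rational(-956, 109))), -1), Rational(-16, 9)) = Add(Pow(Add(4277, Rational(-44932, 109)), -1), Rational(-16, 9)) = Add(Pow(Rational(421261, 109), -1), Rational(-16, 9)) = Add(Rational(109, 421261), Rational(-16, 9)) = Rational(-6739195, 3791349)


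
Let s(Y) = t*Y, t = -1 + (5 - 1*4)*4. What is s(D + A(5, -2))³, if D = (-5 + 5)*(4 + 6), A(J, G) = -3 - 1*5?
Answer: -13824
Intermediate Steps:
A(J, G) = -8 (A(J, G) = -3 - 5 = -8)
D = 0 (D = 0*10 = 0)
t = 3 (t = -1 + (5 - 4)*4 = -1 + 1*4 = -1 + 4 = 3)
s(Y) = 3*Y
s(D + A(5, -2))³ = (3*(0 - 8))³ = (3*(-8))³ = (-24)³ = -13824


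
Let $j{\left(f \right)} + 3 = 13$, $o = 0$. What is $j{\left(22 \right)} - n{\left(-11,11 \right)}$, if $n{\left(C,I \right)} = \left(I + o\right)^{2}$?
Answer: $-111$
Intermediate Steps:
$n{\left(C,I \right)} = I^{2}$ ($n{\left(C,I \right)} = \left(I + 0\right)^{2} = I^{2}$)
$j{\left(f \right)} = 10$ ($j{\left(f \right)} = -3 + 13 = 10$)
$j{\left(22 \right)} - n{\left(-11,11 \right)} = 10 - 11^{2} = 10 - 121 = -111$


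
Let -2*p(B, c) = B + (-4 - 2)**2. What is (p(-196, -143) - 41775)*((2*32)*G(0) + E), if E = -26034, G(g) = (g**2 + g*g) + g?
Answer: 1085487630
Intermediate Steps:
G(g) = g + 2*g**2 (G(g) = (g**2 + g**2) + g = 2*g**2 + g = g + 2*g**2)
p(B, c) = -18 - B/2 (p(B, c) = -(B + (-4 - 2)**2)/2 = -(B + (-6)**2)/2 = -(B + 36)/2 = -(36 + B)/2 = -18 - B/2)
(p(-196, -143) - 41775)*((2*32)*G(0) + E) = ((-18 - 1/2*(-196)) - 41775)*((2*32)*(0*(1 + 2*0)) - 26034) = ((-18 + 98) - 41775)*(64*(0*(1 + 0)) - 26034) = (80 - 41775)*(64*(0*1) - 26034) = -41695*(64*0 - 26034) = -41695*(0 - 26034) = -41695*(-26034) = 1085487630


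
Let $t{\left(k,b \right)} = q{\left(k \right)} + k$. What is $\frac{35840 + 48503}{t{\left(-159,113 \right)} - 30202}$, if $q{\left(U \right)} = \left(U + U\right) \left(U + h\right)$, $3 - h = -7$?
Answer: $\frac{84343}{17021} \approx 4.9552$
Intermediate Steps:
$h = 10$ ($h = 3 - -7 = 3 + 7 = 10$)
$q{\left(U \right)} = 2 U \left(10 + U\right)$ ($q{\left(U \right)} = \left(U + U\right) \left(U + 10\right) = 2 U \left(10 + U\right)$)
$t{\left(k,b \right)} = k + 2 k \left(10 + k\right)$ ($t{\left(k,b \right)} = 2 k \left(10 + k\right) + k = k + 2 k \left(10 + k\right)$)
$\frac{35840 + 48503}{t{\left(-159,113 \right)} - 30202} = \frac{35840 + 48503}{- 159 \left(21 + 2 \left(-159\right)\right) - 30202} = \frac{84343}{- 159 \left(21 - 318\right) - 30202} = \frac{84343}{\left(-159\right) \left(-297\right) - 30202} = \frac{84343}{47223 - 30202} = \frac{84343}{17021}$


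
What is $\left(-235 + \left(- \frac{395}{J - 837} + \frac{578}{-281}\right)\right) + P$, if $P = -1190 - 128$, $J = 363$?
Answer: $- \frac{2620421}{1686} \approx -1554.2$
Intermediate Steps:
$P = -1318$
$\left(-235 + \left(- \frac{395}{J - 837} + \frac{578}{-281}\right)\right) + P = \left(-235 - \left(\frac{578}{281} + \frac{395}{363 - 837}\right)\right) - 1318 = \left(-235 - \left(\frac{578}{281} + \frac{395}{-474}\right)\right) - 1318 = \left(-235 - \frac{2063}{1686}\right) - 1318 = - \frac{398273}{1686} - 1318 = - \frac{2620421}{1686}$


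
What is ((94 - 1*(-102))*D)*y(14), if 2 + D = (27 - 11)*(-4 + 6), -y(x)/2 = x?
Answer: -164640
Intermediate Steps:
y(x) = -2*x
D = 30 (D = -2 + (27 - 11)*(-4 + 6) = -2 + 16*2 = -2 + 32 = 30)
((94 - 1*(-102))*D)*y(14) = ((94 - 1*(-102))*30)*(-2*14) = ((94 + 102)*30)*(-28) = (196*30)*(-28) = 5880*(-28) = -164640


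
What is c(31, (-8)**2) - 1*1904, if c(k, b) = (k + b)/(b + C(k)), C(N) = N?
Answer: -1903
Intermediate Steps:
c(k, b) = 1 (c(k, b) = (k + b)/(b + k) = (b + k)/(b + k) = 1)
c(31, (-8)**2) - 1*1904 = 1 - 1*1904 = 1 - 1904 = -1903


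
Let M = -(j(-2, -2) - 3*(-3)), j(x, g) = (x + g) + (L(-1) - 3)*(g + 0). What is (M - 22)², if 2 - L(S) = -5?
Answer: 361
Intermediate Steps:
L(S) = 7 (L(S) = 2 - 1*(-5) = 2 + 5 = 7)
j(x, g) = x + 5*g (j(x, g) = (x + g) + (7 - 3)*(g + 0) = (g + x) + 4*g = x + 5*g)
M = 3 (M = -((-2 + 5*(-2)) - 3*(-3)) = -((-2 - 10) - (-9)) = -(-12 - 1*(-9)) = -(-12 + 9) = -1*(-3) = 3)
(M - 22)² = (3 - 22)² = (-19)² = 361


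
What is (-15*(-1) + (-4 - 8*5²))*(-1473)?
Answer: 278397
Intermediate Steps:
(-15*(-1) + (-4 - 8*5²))*(-1473) = (15 + (-4 - 8*25))*(-1473) = (15 + (-4 - 200))*(-1473) = (15 - 204)*(-1473) = -189*(-1473) = 278397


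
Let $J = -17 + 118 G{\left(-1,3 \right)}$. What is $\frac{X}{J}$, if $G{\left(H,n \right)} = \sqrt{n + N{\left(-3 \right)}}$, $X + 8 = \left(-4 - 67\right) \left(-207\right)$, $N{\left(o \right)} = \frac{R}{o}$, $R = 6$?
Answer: $\frac{14689}{101} \approx 145.44$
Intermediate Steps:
$N{\left(o \right)} = \frac{6}{o}$
$X = 14689$ ($X = -8 + \left(-4 - 67\right) \left(-207\right) = -8 - -14697 = -8 + 14697 = 14689$)
$G{\left(H,n \right)} = \sqrt{-2 + n}$ ($G{\left(H,n \right)} = \sqrt{n + \frac{6}{-3}} = \sqrt{n + 6 \left(- \frac{1}{3}\right)} = \sqrt{n - 2} = \sqrt{-2 + n}$)
$J = 101$ ($J = -17 + 118 \sqrt{-2 + 3} = -17 + 118 \sqrt{1} = -17 + 118 \cdot 1 = -17 + 118 = 101$)
$\frac{X}{J} = \frac{14689}{101}$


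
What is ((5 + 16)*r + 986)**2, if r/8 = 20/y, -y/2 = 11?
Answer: 84015556/121 ≈ 6.9434e+5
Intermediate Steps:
y = -22 (y = -2*11 = -22)
r = -80/11 (r = 8*(20/(-22)) = 8*(20*(-1/22)) = 8*(-10/11) = -80/11 ≈ -7.2727)
((5 + 16)*r + 986)**2 = ((5 + 16)*(-80/11) + 986)**2 = (21*(-80/11) + 986)**2 = (-1680/11 + 986)**2 = (9166/11)**2 = 84015556/121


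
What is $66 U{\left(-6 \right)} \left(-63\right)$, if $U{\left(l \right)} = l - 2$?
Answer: $33264$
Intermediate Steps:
$U{\left(l \right)} = -2 + l$
$66 U{\left(-6 \right)} \left(-63\right) = 66 \left(-2 - 6\right) \left(-63\right) = 66 \left(-8\right) \left(-63\right) = \left(-528\right) \left(-63\right) = 33264$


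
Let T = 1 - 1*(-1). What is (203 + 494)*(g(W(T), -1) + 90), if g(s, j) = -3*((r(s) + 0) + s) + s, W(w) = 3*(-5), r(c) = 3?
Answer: 77367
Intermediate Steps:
T = 2 (T = 1 + 1 = 2)
W(w) = -15
g(s, j) = -9 - 2*s (g(s, j) = -3*((3 + 0) + s) + s = -3*(3 + s) + s = (-9 - 3*s) + s = -9 - 2*s)
(203 + 494)*(g(W(T), -1) + 90) = (203 + 494)*((-9 - 2*(-15)) + 90) = 697*((-9 + 30) + 90) = 697*(21 + 90) = 697*111 = 77367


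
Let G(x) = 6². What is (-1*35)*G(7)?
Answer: -1260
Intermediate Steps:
G(x) = 36
(-1*35)*G(7) = -1*35*36 = -35*36 = -1260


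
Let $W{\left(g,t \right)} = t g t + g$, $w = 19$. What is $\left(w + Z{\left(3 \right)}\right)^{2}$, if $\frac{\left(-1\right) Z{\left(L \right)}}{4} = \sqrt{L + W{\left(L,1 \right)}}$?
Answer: $49$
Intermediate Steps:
$W{\left(g,t \right)} = g + g t^{2}$ ($W{\left(g,t \right)} = g t t + g = g t^{2} + g = g + g t^{2}$)
$Z{\left(L \right)} = - 4 \sqrt{3} \sqrt{L}$ ($Z{\left(L \right)} = - 4 \sqrt{L + L \left(1 + 1^{2}\right)} = - 4 \sqrt{L + L \left(1 + 1\right)} = - 4 \sqrt{L + L 2} = - 4 \sqrt{L + 2 L} = - 4 \sqrt{3 L} = - 4 \sqrt{3} \sqrt{L}$)
$\left(w + Z{\left(3 \right)}\right)^{2} = \left(19 - 4 \sqrt{3} \sqrt{3}\right)^{2} = \left(19 - 12\right)^{2} = 7^{2} = 49$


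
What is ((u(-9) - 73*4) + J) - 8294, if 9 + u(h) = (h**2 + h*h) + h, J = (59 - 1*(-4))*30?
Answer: -6552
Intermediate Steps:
J = 1890 (J = (59 + 4)*30 = 63*30 = 1890)
u(h) = -9 + h + 2*h**2 (u(h) = -9 + ((h**2 + h*h) + h) = -9 + ((h**2 + h**2) + h) = -9 + (2*h**2 + h) = -9 + (h + 2*h**2) = -9 + h + 2*h**2)
((u(-9) - 73*4) + J) - 8294 = (((-9 - 9 + 2*(-9)**2) - 73*4) + 1890) - 8294 = (((-9 - 9 + 2*81) - 292) + 1890) - 8294 = (((-9 - 9 + 162) - 292) + 1890) - 8294 = ((144 - 292) + 1890) - 8294 = (-148 + 1890) - 8294 = 1742 - 8294 = -6552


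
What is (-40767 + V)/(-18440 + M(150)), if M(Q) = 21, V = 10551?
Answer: 30216/18419 ≈ 1.6405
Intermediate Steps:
(-40767 + V)/(-18440 + M(150)) = (-40767 + 10551)/(-18440 + 21) = -30216/(-18419) = -30216*(-1/18419) = 30216/18419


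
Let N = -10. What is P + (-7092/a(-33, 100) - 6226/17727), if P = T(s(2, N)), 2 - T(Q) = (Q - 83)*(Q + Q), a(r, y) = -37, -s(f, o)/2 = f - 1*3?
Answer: 339312596/655899 ≈ 517.32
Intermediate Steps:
s(f, o) = 6 - 2*f (s(f, o) = -2*(f - 1*3) = -2*(f - 3) = -2*(-3 + f) = 6 - 2*f)
T(Q) = 2 - 2*Q*(-83 + Q) (T(Q) = 2 - (Q - 83)*(Q + Q) = 2 - (-83 + Q)*2*Q = 2 - 2*Q*(-83 + Q))
P = 326 (P = 2 - 2*(6 - 2*2)² + 166*(6 - 2*2) = 2 - 2*(6 - 4)² + 166*(6 - 4) = 2 - 2*2² + 166*2 = 2 - 2*4 + 332 = 2 - 8 + 332 = 326)
P + (-7092/a(-33, 100) - 6226/17727) = 326 + (-7092/(-37) - 6226/17727) = 326 + (-7092*(-1/37) - 6226*1/17727) = 326 + (7092/37 - 6226/17727) = 326 + 125489522/655899 = 339312596/655899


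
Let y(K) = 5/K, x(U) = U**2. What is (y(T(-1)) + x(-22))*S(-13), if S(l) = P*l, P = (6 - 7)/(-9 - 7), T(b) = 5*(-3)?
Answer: -18863/48 ≈ -392.98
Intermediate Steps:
T(b) = -15
P = 1/16 (P = -1/(-16) = -1*(-1/16) = 1/16 ≈ 0.062500)
S(l) = l/16
(y(T(-1)) + x(-22))*S(-13) = (5/(-15) + (-22)**2)*((1/16)*(-13)) = (5*(-1/15) + 484)*(-13/16) = (-1/3 + 484)*(-13/16) = (1451/3)*(-13/16) = -18863/48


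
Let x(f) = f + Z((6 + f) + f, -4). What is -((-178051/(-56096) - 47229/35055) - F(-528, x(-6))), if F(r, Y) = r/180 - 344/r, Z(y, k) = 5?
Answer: -29624064853/7210299360 ≈ -4.1086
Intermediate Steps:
x(f) = 5 + f (x(f) = f + 5 = 5 + f)
F(r, Y) = -344/r + r/180 (F(r, Y) = r*(1/180) - 344/r = r/180 - 344/r = -344/r + r/180)
-((-178051/(-56096) - 47229/35055) - F(-528, x(-6))) = -((-178051/(-56096) - 47229/35055) - (-344/(-528) + (1/180)*(-528))) = -((-178051*(-1/56096) - 47229*1/35055) - (-344*(-1/528) - 44/15)) = -((178051/56096 - 15743/11685) - (43/66 - 44/15)) = -(1197406607/655481760 - 1*(-251/110)) = -(1197406607/655481760 + 251/110) = -1*29624064853/7210299360 = -29624064853/7210299360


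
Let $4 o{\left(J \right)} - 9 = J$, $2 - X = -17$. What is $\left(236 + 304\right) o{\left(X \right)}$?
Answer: $3780$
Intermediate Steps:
$X = 19$ ($X = 2 - -17 = 2 + 17 = 19$)
$o{\left(J \right)} = \frac{9}{4} + \frac{J}{4}$
$\left(236 + 304\right) o{\left(X \right)} = \left(236 + 304\right) \left(\frac{9}{4} + \frac{1}{4} \cdot 19\right) = 540 \left(\frac{9}{4} + \frac{19}{4}\right) = 540 \cdot 7 = 3780$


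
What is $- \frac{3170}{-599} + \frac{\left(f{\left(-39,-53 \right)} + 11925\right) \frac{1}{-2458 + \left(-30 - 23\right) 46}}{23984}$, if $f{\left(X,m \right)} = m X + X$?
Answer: $\frac{124076999011}{23445990912} \approx 5.292$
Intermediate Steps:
$f{\left(X,m \right)} = X + X m$ ($f{\left(X,m \right)} = X m + X = X + X m$)
$- \frac{3170}{-599} + \frac{\left(f{\left(-39,-53 \right)} + 11925\right) \frac{1}{-2458 + \left(-30 - 23\right) 46}}{23984} = - \frac{3170}{-599} + \frac{\left(- 39 \left(1 - 53\right) + 11925\right) \frac{1}{-2458 + \left(-30 - 23\right) 46}}{23984} = \left(-3170\right) \left(- \frac{1}{599}\right) + \frac{\left(-39\right) \left(-52\right) + 11925}{-2458 - 2438} \cdot \frac{1}{23984} = \frac{3170}{599} + \frac{2028 + 11925}{-2458 - 2438} \cdot \frac{1}{23984} = \frac{3170}{599} + \frac{13953}{-4896} \cdot \frac{1}{23984} = \frac{3170}{599} + 13953 \left(- \frac{1}{4896}\right) \frac{1}{23984} = \frac{3170}{599} - \frac{4651}{39141888} = \frac{124076999011}{23445990912}$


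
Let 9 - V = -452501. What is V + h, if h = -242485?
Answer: 210025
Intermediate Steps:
V = 452510 (V = 9 - 1*(-452501) = 9 + 452501 = 452510)
V + h = 452510 - 242485 = 210025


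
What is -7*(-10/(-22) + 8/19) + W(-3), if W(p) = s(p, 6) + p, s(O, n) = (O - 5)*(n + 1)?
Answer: -13612/209 ≈ -65.129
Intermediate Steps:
s(O, n) = (1 + n)*(-5 + O) (s(O, n) = (-5 + O)*(1 + n) = (1 + n)*(-5 + O))
W(p) = -35 + 8*p (W(p) = (-5 + p - 5*6 + p*6) + p = (-5 + p - 30 + 6*p) + p = (-35 + 7*p) + p = -35 + 8*p)
-7*(-10/(-22) + 8/19) + W(-3) = -7*(-10/(-22) + 8/19) + (-35 + 8*(-3)) = -7*(-10*(-1/22) + 8*(1/19)) + (-35 - 24) = -7*(5/11 + 8/19) - 59 = -7*183/209 - 59 = -1281/209 - 59 = -13612/209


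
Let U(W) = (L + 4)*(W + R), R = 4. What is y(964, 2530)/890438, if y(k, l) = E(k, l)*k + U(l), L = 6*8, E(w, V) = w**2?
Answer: 447986556/445219 ≈ 1006.2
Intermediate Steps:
L = 48
U(W) = 208 + 52*W (U(W) = (48 + 4)*(W + 4) = 52*(4 + W) = 208 + 52*W)
y(k, l) = 208 + k**3 + 52*l (y(k, l) = k**2*k + (208 + 52*l) = k**3 + (208 + 52*l) = 208 + k**3 + 52*l)
y(964, 2530)/890438 = (208 + 964**3 + 52*2530)/890438 = (208 + 895841344 + 131560)*(1/890438) = 895973112*(1/890438) = 447986556/445219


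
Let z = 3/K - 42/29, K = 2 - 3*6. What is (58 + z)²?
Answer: 683979409/215296 ≈ 3176.9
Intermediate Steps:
K = -16 (K = 2 - 18 = -16)
z = -759/464 (z = 3/(-16) - 42/29 = 3*(-1/16) - 42*1/29 = -3/16 - 42/29 = -759/464 ≈ -1.6358)
(58 + z)² = (58 - 759/464)² = (26153/464)² = 683979409/215296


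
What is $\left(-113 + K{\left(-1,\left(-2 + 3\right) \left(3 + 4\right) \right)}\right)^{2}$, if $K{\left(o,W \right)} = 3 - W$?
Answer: $13689$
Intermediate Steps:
$\left(-113 + K{\left(-1,\left(-2 + 3\right) \left(3 + 4\right) \right)}\right)^{2} = \left(-113 + \left(3 - \left(-2 + 3\right) \left(3 + 4\right)\right)\right)^{2} = \left(-113 + \left(3 - 1 \cdot 7\right)\right)^{2} = \left(-113 + \left(3 - 7\right)\right)^{2} = \left(-113 - 4\right)^{2} = \left(-117\right)^{2} = 13689$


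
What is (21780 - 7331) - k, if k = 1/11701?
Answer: 169067748/11701 ≈ 14449.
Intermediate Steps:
k = 1/11701 ≈ 8.5463e-5
(21780 - 7331) - k = (21780 - 7331) - 1*1/11701 = 14449 - 1/11701 = 169067748/11701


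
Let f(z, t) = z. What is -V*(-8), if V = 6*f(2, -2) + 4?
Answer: 128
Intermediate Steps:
V = 16 (V = 6*2 + 4 = 12 + 4 = 16)
-V*(-8) = -16*(-8) = -1*(-128) = 128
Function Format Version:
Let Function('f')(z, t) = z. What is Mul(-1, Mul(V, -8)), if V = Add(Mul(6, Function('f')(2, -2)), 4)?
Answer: 128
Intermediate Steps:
V = 16 (V = Add(Mul(6, 2), 4) = Add(12, 4) = 16)
Mul(-1, Mul(V, -8)) = Mul(-1, Mul(16, -8)) = Mul(-1, -128) = 128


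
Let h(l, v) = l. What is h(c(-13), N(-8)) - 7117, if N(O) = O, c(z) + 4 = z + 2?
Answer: -7132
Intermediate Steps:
c(z) = -2 + z (c(z) = -4 + (z + 2) = -4 + (2 + z) = -2 + z)
h(c(-13), N(-8)) - 7117 = (-2 - 13) - 7117 = -15 - 7117 = -7132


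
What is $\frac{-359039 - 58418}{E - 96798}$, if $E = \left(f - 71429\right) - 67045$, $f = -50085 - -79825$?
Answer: $\frac{417457}{205532} \approx 2.0311$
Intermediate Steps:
$f = 29740$ ($f = -50085 + 79825 = 29740$)
$E = -108734$ ($E = \left(29740 - 71429\right) - 67045 = -41689 - 67045 = -108734$)
$\frac{-359039 - 58418}{E - 96798} = \frac{-359039 - 58418}{-108734 - 96798} = - \frac{417457}{-108734 + \left(-151464 + 54666\right)} = - \frac{417457}{-108734 - 96798} = - \frac{417457}{-205532} = \left(-417457\right) \left(- \frac{1}{205532}\right) = \frac{417457}{205532}$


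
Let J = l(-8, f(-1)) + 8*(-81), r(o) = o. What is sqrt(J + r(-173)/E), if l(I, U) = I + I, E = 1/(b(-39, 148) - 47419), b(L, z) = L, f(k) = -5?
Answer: sqrt(8209570) ≈ 2865.2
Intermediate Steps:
E = -1/47458 (E = 1/(-39 - 47419) = 1/(-47458) = -1/47458 ≈ -2.1071e-5)
l(I, U) = 2*I
J = -664 (J = 2*(-8) + 8*(-81) = -16 - 648 = -664)
sqrt(J + r(-173)/E) = sqrt(-664 - 173/(-1/47458)) = sqrt(-664 - 173*(-47458)) = sqrt(-664 + 8210234) = sqrt(8209570)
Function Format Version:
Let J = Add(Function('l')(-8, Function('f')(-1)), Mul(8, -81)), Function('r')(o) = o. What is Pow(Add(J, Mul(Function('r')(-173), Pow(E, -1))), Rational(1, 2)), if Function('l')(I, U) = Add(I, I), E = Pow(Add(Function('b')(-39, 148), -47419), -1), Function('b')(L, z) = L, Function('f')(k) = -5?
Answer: Pow(8209570, Rational(1, 2)) ≈ 2865.2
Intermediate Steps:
E = Rational(-1, 47458) (E = Pow(Add(-39, -47419), -1) = Pow(-47458, -1) = Rational(-1, 47458) ≈ -2.1071e-5)
Function('l')(I, U) = Mul(2, I)
J = -664 (J = Add(Mul(2, -8), Mul(8, -81)) = Add(-16, -648) = -664)
Pow(Add(J, Mul(Function('r')(-173), Pow(E, -1))), Rational(1, 2)) = Pow(Add(-664, Mul(-173, Pow(Rational(-1, 47458), -1))), Rational(1, 2)) = Pow(Add(-664, Mul(-173, -47458)), Rational(1, 2)) = Pow(Add(-664, 8210234), Rational(1, 2)) = Pow(8209570, Rational(1, 2))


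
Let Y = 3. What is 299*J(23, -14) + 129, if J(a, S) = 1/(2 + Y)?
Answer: 944/5 ≈ 188.80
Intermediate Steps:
J(a, S) = ⅕ (J(a, S) = 1/(2 + 3) = 1/5 = ⅕)
299*J(23, -14) + 129 = 299*(⅕) + 129 = 299/5 + 129 = 944/5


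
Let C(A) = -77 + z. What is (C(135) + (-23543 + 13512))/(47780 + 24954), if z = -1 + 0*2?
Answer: -10109/72734 ≈ -0.13899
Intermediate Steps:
z = -1 (z = -1 + 0 = -1)
C(A) = -78 (C(A) = -77 - 1 = -78)
(C(135) + (-23543 + 13512))/(47780 + 24954) = (-78 + (-23543 + 13512))/(47780 + 24954) = (-78 - 10031)/72734 = -10109*1/72734 = -10109/72734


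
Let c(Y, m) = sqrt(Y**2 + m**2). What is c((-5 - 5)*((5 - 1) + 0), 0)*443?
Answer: 17720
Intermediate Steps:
c((-5 - 5)*((5 - 1) + 0), 0)*443 = sqrt(((-5 - 5)*((5 - 1) + 0))**2 + 0**2)*443 = sqrt((-10*(4 + 0))**2 + 0)*443 = sqrt((-10*4)**2 + 0)*443 = sqrt((-40)**2 + 0)*443 = sqrt(1600 + 0)*443 = sqrt(1600)*443 = 40*443 = 17720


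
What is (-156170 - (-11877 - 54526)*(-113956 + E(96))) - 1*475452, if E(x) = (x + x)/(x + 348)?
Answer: -280002057482/37 ≈ -7.5676e+9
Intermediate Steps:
E(x) = 2*x/(348 + x) (E(x) = (2*x)/(348 + x) = 2*x/(348 + x))
(-156170 - (-11877 - 54526)*(-113956 + E(96))) - 1*475452 = (-156170 - (-11877 - 54526)*(-113956 + 2*96/(348 + 96))) - 1*475452 = (-156170 - (-66403)*(-113956 + 2*96/444)) - 475452 = (-156170 - (-66403)*(-113956 + 2*96*(1/444))) - 475452 = (-156170 - (-66403)*(-113956 + 16/37)) - 475452 = (-156170 - (-66403)*(-4216356)/37) - 475452 = (-156170 - 1*279978687468/37) - 475452 = (-156170 - 279978687468/37) - 475452 = -279984465758/37 - 475452 = -280002057482/37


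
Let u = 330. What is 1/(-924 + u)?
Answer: -1/594 ≈ -0.0016835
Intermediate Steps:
1/(-924 + u) = 1/(-924 + 330) = 1/(-594) = -1/594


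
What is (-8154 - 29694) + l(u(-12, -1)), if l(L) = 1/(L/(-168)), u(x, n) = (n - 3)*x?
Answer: -75703/2 ≈ -37852.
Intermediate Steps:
u(x, n) = x*(-3 + n) (u(x, n) = (-3 + n)*x = x*(-3 + n))
l(L) = -168/L (l(L) = 1/(L*(-1/168)) = 1/(-L/168) = -168/L)
(-8154 - 29694) + l(u(-12, -1)) = (-8154 - 29694) - 168*(-1/(12*(-3 - 1))) = -37848 - 168/((-12*(-4))) = -37848 - 168/48 = -37848 - 168*1/48 = -37848 - 7/2 = -75703/2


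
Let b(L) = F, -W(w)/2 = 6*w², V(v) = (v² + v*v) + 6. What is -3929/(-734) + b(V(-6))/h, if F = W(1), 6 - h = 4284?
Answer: 2802845/523342 ≈ 5.3557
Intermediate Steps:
h = -4278 (h = 6 - 1*4284 = 6 - 4284 = -4278)
V(v) = 6 + 2*v² (V(v) = (v² + v²) + 6 = 2*v² + 6 = 6 + 2*v²)
W(w) = -12*w²
F = -12 (F = -12*1² = -12*1 = -12)
b(L) = -12
-3929/(-734) + b(V(-6))/h = -3929/(-734) - 12/(-4278) = -3929*(-1/734) - 12*(-1/4278) = 3929/734 + 2/713 = 2802845/523342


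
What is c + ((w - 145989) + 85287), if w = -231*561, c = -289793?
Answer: -480086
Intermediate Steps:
w = -129591
c + ((w - 145989) + 85287) = -289793 + ((-129591 - 145989) + 85287) = -289793 + (-275580 + 85287) = -289793 - 190293 = -480086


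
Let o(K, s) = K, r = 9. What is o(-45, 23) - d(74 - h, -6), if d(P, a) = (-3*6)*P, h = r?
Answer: 1125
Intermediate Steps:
h = 9
d(P, a) = -18*P
o(-45, 23) - d(74 - h, -6) = -45 - (-18)*(74 - 1*9) = -45 - (-18)*(74 - 9) = -45 - (-18)*65 = -45 - 1*(-1170) = -45 + 1170 = 1125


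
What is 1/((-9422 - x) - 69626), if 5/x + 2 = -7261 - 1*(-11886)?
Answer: -4623/365438909 ≈ -1.2651e-5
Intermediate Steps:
x = 5/4623 (x = 5/(-2 + (-7261 - 1*(-11886))) = 5/(-2 + (-7261 + 11886)) = 5/(-2 + 4625) = 5/4623 ≈ 0.0010815)
1/((-9422 - x) - 69626) = 1/((-9422 - 1*5/4623) - 69626) = 1/((-9422 - 5/4623) - 69626) = 1/(-43557911/4623 - 69626) = 1/(-365438909/4623) = -4623/365438909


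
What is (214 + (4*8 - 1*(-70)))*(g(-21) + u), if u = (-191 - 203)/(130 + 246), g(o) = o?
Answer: -327455/47 ≈ -6967.1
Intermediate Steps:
u = -197/188 (u = -394/376 = -394*1/376 = -197/188 ≈ -1.0479)
(214 + (4*8 - 1*(-70)))*(g(-21) + u) = (214 + (4*8 - 1*(-70)))*(-21 - 197/188) = (214 + (32 + 70))*(-4145/188) = (214 + 102)*(-4145/188) = 316*(-4145/188) = -327455/47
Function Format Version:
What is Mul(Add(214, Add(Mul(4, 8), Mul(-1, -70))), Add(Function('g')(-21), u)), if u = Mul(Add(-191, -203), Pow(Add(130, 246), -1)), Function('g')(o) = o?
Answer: Rational(-327455, 47) ≈ -6967.1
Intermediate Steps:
u = Rational(-197, 188) (u = Mul(-394, Pow(376, -1)) = Mul(-394, Rational(1, 376)) = Rational(-197, 188) ≈ -1.0479)
Mul(Add(214, Add(Mul(4, 8), Mul(-1, -70))), Add(Function('g')(-21), u)) = Mul(Add(214, Add(Mul(4, 8), Mul(-1, -70))), Add(-21, Rational(-197, 188))) = Mul(Add(214, Add(32, 70)), Rational(-4145, 188)) = Mul(Add(214, 102), Rational(-4145, 188)) = Mul(316, Rational(-4145, 188)) = Rational(-327455, 47)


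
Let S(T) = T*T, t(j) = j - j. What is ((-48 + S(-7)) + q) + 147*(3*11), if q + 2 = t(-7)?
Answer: 4850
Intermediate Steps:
t(j) = 0
q = -2 (q = -2 + 0 = -2)
S(T) = T²
((-48 + S(-7)) + q) + 147*(3*11) = ((-48 + (-7)²) - 2) + 147*(3*11) = ((-48 + 49) - 2) + 147*33 = (1 - 2) + 4851 = -1 + 4851 = 4850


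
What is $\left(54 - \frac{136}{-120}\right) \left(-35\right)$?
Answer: $- \frac{5789}{3} \approx -1929.7$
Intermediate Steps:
$\left(54 - \frac{136}{-120}\right) \left(-35\right) = \left(54 - - \frac{17}{15}\right) \left(-35\right) = \left(54 + \frac{17}{15}\right) \left(-35\right) = \frac{827}{15} \left(-35\right) = - \frac{5789}{3}$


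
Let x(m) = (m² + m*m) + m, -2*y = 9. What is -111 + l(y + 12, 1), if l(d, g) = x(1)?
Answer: -108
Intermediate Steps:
y = -9/2 (y = -½*9 = -9/2 ≈ -4.5000)
x(m) = m + 2*m² (x(m) = (m² + m²) + m = 2*m² + m = m + 2*m²)
l(d, g) = 3 (l(d, g) = 1*(1 + 2*1) = 1*(1 + 2) = 1*3 = 3)
-111 + l(y + 12, 1) = -111 + 3 = -108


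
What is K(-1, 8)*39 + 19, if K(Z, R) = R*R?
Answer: 2515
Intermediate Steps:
K(Z, R) = R²
K(-1, 8)*39 + 19 = 8²*39 + 19 = 64*39 + 19 = 2496 + 19 = 2515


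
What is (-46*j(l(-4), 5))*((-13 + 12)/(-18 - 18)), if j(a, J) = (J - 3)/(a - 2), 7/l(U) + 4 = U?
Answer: 8/9 ≈ 0.88889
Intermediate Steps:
l(U) = 7/(-4 + U)
j(a, J) = (-3 + J)/(-2 + a)
(-46*j(l(-4), 5))*((-13 + 12)/(-18 - 18)) = (-46*(-3 + 5)/(-2 + 7/(-4 - 4)))*((-13 + 12)/(-18 - 18)) = (-46*2/(-2 + 7/(-8)))*(-1/(-36)) = (-46*2/(-2 + 7*(-1/8)))*(-1*(-1/36)) = -46*2/(-2 - 7/8)*(1/36) = -46*2/(-23/8)*(1/36) = -(-16)*2*(1/36) = -46*(-16/23)*(1/36) = 32*(1/36) = 8/9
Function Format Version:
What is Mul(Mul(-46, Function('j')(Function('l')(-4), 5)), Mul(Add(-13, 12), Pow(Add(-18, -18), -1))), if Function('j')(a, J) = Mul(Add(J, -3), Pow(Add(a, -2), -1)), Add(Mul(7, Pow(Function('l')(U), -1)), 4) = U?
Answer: Rational(8, 9) ≈ 0.88889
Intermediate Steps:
Function('l')(U) = Mul(7, Pow(Add(-4, U), -1))
Function('j')(a, J) = Mul(Pow(Add(-2, a), -1), Add(-3, J)) (Function('j')(a, J) = Mul(Add(-3, J), Pow(Add(-2, a), -1)) = Mul(Pow(Add(-2, a), -1), Add(-3, J)))
Mul(Mul(-46, Function('j')(Function('l')(-4), 5)), Mul(Add(-13, 12), Pow(Add(-18, -18), -1))) = Mul(Mul(-46, Mul(Pow(Add(-2, Mul(7, Pow(Add(-4, -4), -1))), -1), Add(-3, 5))), Mul(Add(-13, 12), Pow(Add(-18, -18), -1))) = Mul(Mul(-46, Mul(Pow(Add(-2, Mul(7, Pow(-8, -1))), -1), 2)), Mul(-1, Pow(-36, -1))) = Mul(Mul(-46, Mul(Pow(Add(-2, Mul(7, Rational(-1, 8))), -1), 2)), Mul(-1, Rational(-1, 36))) = Mul(Mul(-46, Mul(Pow(Add(-2, Rational(-7, 8)), -1), 2)), Rational(1, 36)) = Mul(Mul(-46, Mul(Pow(Rational(-23, 8), -1), 2)), Rational(1, 36)) = Mul(Mul(-46, Mul(Rational(-8, 23), 2)), Rational(1, 36)) = Mul(Mul(-46, Rational(-16, 23)), Rational(1, 36)) = Mul(32, Rational(1, 36)) = Rational(8, 9)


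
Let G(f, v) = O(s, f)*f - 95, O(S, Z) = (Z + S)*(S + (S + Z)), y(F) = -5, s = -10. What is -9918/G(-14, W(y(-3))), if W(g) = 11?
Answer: 9918/11519 ≈ 0.86101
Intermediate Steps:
O(S, Z) = (S + Z)*(Z + 2*S)
G(f, v) = -95 + f*(200 + f² - 30*f) (G(f, v) = (f² + 2*(-10)² + 3*(-10)*f)*f - 95 = (f² + 2*100 - 30*f)*f - 95 = (f² + 200 - 30*f)*f - 95 = (200 + f² - 30*f)*f - 95 = f*(200 + f² - 30*f) - 95 = -95 + f*(200 + f² - 30*f))
-9918/G(-14, W(y(-3))) = -9918/(-95 - 14*(200 + (-14)² - 30*(-14))) = -9918/(-95 - 14*(200 + 196 + 420)) = -9918/(-95 - 14*816) = -9918/(-95 - 11424) = -9918/(-11519) = -9918*(-1/11519) = 9918/11519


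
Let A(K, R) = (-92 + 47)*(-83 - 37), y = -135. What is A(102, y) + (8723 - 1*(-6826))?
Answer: 20949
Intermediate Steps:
A(K, R) = 5400 (A(K, R) = -45*(-120) = 5400)
A(102, y) + (8723 - 1*(-6826)) = 5400 + (8723 - 1*(-6826)) = 5400 + (8723 + 6826) = 5400 + 15549 = 20949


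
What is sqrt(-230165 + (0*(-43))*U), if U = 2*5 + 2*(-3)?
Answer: I*sqrt(230165) ≈ 479.76*I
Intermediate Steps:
U = 4 (U = 10 - 6 = 4)
sqrt(-230165 + (0*(-43))*U) = sqrt(-230165 + (0*(-43))*4) = sqrt(-230165 + 0*4) = sqrt(-230165 + 0) = sqrt(-230165) = I*sqrt(230165)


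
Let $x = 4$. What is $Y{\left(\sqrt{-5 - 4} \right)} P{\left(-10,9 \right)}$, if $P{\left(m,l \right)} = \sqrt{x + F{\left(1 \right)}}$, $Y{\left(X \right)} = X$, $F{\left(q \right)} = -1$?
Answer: $3 i \sqrt{3} \approx 5.1962 i$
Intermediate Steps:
$P{\left(m,l \right)} = \sqrt{3}$ ($P{\left(m,l \right)} = \sqrt{4 - 1} = \sqrt{3}$)
$Y{\left(\sqrt{-5 - 4} \right)} P{\left(-10,9 \right)} = \sqrt{-5 - 4} \sqrt{3} = \sqrt{-9} \sqrt{3} = 3 i \sqrt{3}$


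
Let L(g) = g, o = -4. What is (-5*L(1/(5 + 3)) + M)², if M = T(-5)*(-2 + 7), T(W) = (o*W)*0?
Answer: 25/64 ≈ 0.39063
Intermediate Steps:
T(W) = 0 (T(W) = -4*W*0 = 0)
M = 0 (M = 0*(-2 + 7) = 0*5 = 0)
(-5*L(1/(5 + 3)) + M)² = (-5/(5 + 3) + 0)² = (-5/8 + 0)² = (-5/8)² = 25/64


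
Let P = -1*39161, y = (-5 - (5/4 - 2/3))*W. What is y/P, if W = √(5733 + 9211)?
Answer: 67*√934/117483 ≈ 0.017429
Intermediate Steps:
W = 4*√934 (W = √14944 = 4*√934 ≈ 122.25)
y = -67*√934/3 (y = (-5 - (5/4 - 2/3))*(4*√934) = (-5 - (5*(¼) - 2*⅓))*(4*√934) = (-5 - (5/4 - ⅔))*(4*√934) = (-5 - 1*7/12)*(4*√934) = (-5 - 7/12)*(4*√934) = -67*√934/3 ≈ -682.54)
P = -39161
y/P = -67*√934/3/(-39161) = -67*√934/3*(-1/39161) = 67*√934/117483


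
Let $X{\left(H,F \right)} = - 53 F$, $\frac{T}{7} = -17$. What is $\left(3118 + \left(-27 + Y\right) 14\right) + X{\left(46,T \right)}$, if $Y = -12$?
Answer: $8879$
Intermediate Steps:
$T = -119$ ($T = 7 \left(-17\right) = -119$)
$\left(3118 + \left(-27 + Y\right) 14\right) + X{\left(46,T \right)} = \left(3118 + \left(-27 - 12\right) 14\right) - -6307 = \left(3118 - 546\right) + 6307 = 2572 + 6307 = 8879$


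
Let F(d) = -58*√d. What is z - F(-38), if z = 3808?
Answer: 3808 + 58*I*√38 ≈ 3808.0 + 357.54*I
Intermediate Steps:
z - F(-38) = 3808 - (-58)*√(-38) = 3808 - (-58)*I*√38 = 3808 + 58*I*√38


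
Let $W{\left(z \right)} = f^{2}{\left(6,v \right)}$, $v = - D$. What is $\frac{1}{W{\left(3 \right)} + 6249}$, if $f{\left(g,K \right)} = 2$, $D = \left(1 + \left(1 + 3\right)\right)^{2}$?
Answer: $\frac{1}{6253} \approx 0.00015992$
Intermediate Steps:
$D = 25$ ($D = \left(1 + 4\right)^{2} = 5^{2} = 25$)
$v = -25$ ($v = \left(-1\right) 25 = -25$)
$W{\left(z \right)} = 4$ ($W{\left(z \right)} = 2^{2} = 4$)
$\frac{1}{W{\left(3 \right)} + 6249} = \frac{1}{4 + 6249} = \frac{1}{6253}$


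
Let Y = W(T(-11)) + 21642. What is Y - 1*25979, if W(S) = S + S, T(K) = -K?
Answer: -4315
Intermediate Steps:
W(S) = 2*S
Y = 21664 (Y = 2*(-1*(-11)) + 21642 = 2*11 + 21642 = 22 + 21642 = 21664)
Y - 1*25979 = 21664 - 1*25979 = 21664 - 25979 = -4315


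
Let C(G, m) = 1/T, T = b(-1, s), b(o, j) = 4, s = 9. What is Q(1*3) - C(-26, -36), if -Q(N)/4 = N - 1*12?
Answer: 143/4 ≈ 35.750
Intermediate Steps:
T = 4
C(G, m) = ¼ (C(G, m) = 1/4 = ¼)
Q(N) = 48 - 4*N (Q(N) = -4*(N - 1*12) = -4*(N - 12) = -4*(-12 + N) = 48 - 4*N)
Q(1*3) - C(-26, -36) = (48 - 4*3) - 1*¼ = (48 - 4*3) - ¼ = (48 - 12) - ¼ = 36 - ¼ = 143/4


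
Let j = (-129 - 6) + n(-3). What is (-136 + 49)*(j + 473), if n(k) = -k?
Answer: -29667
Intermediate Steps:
j = -132 (j = (-129 - 6) - 1*(-3) = -135 + 3 = -132)
(-136 + 49)*(j + 473) = (-136 + 49)*(-132 + 473) = -87*341 = -29667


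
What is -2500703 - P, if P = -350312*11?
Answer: 1352729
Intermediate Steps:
P = -3853432
-2500703 - P = -2500703 - 1*(-3853432) = -2500703 + 3853432 = 1352729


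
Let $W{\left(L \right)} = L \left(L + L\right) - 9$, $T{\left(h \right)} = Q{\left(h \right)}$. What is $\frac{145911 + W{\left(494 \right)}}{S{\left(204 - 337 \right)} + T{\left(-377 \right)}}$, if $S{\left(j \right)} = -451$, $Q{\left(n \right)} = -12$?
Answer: $- \frac{633974}{463} \approx -1369.3$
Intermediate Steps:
$T{\left(h \right)} = -12$
$W{\left(L \right)} = -9 + 2 L^{2}$ ($W{\left(L \right)} = L 2 L - 9 = 2 L^{2} - 9 = -9 + 2 L^{2}$)
$\frac{145911 + W{\left(494 \right)}}{S{\left(204 - 337 \right)} + T{\left(-377 \right)}} = \frac{145911 - \left(9 - 2 \cdot 494^{2}\right)}{-451 - 12} = \frac{145911 + \left(-9 + 2 \cdot 244036\right)}{-463} = \left(145911 + \left(-9 + 488072\right)\right) \left(- \frac{1}{463}\right) = \left(145911 + 488063\right) \left(- \frac{1}{463}\right) = 633974 \left(- \frac{1}{463}\right) = - \frac{633974}{463}$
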